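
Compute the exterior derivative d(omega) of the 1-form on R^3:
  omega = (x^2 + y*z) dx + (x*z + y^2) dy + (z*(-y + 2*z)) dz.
d(omega) = (-y) dx ∧ dz + (-x - z) dy ∧ dz

For a 1-form omega = sum_i f_i dx_i, the exterior derivative is
  d(omega) = sum_{i < j} (∂f_j/∂x_i - ∂f_i/∂x_j) dx_i ∧ dx_j.
  coefficient of dx ∧ dz: ∂f_3/∂x - ∂f_1/∂z = ∂(z*(-y + 2*z))/∂x - ∂(x^2 + y*z)/∂z = -y
  coefficient of dy ∧ dz: ∂f_3/∂y - ∂f_2/∂z = ∂(z*(-y + 2*z))/∂y - ∂(x*z + y^2)/∂z = -x - z
Assembling: d(omega) = (-y) dx ∧ dz + (-x - z) dy ∧ dz.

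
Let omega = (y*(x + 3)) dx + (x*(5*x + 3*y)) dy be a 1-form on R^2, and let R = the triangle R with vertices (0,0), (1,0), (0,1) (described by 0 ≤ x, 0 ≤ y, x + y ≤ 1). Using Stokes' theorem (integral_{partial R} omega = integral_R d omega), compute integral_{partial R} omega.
integral_(partial R) omega = 1/2

Stokes: integral_partial_R omega = integral_R d omega with d omega = (∂Q/∂x - ∂P/∂y) dx ∧ dy.
  ∂Q/∂x = 10*x + 3*y
  ∂P/∂y = x + 3
  integrand = ∂Q/∂x - ∂P/∂y = 9*x + 3*y - 3.
Integrating over R: integral_0^1 integral_0^{1-x} (9*x + 3*y - 3) dy dx = 1/2.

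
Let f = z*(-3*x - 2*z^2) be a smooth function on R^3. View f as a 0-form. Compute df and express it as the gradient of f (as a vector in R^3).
df = (-3*z) dx + (0) dy + (-3*x - 6*z^2) dz; grad f = (-3*z, 0, -3*x - 6*z^2)

For a 0-form f, d f = (∂f/∂x) dx + (∂f/∂y) dy + (∂f/∂z) dz. The components of the vector representation are exactly the entries of grad f in Cartesian coordinates:
  ∂f/∂x = -3*z
  ∂f/∂y = 0
  ∂f/∂z = -3*x - 6*z^2.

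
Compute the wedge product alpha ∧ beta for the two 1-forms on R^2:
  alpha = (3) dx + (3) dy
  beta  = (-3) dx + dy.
alpha ∧ beta = (12) dx ∧ dy

Distribute the wedge, using dx_i ∧ dx_j = -dx_j ∧ dx_i and dx_i ∧ dx_i = 0. For each pair (i, j) with i < j, the coefficient of dx_i ∧ dx_j in alpha ∧ beta is (alpha_i * beta_j - alpha_j * beta_i). Collecting: alpha ∧ beta = (12) dx ∧ dy.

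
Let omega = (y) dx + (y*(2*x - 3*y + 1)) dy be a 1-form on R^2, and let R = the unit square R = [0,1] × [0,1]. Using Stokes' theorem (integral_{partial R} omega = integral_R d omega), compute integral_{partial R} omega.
integral_(partial R) omega = 0

Stokes: integral_partial_R omega = integral_R d omega with d omega = (∂Q/∂x - ∂P/∂y) dx ∧ dy.
  ∂Q/∂x = 2*y
  ∂P/∂y = 1
  integrand = ∂Q/∂x - ∂P/∂y = 2*y - 1.
Integrating over R: integral_0^1 integral_0^1 (2*y - 1) dx dy = 0.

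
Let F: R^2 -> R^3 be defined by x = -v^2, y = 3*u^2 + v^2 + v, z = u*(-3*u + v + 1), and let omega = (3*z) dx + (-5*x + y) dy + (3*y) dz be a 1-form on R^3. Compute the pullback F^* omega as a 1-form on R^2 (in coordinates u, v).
F^* omega = (-36*u^3 + 9*u^2*v + 9*u^2 + 18*u*v^2 - 12*u*v + 3*v^3 + 6*v^2 + 3*v) du + (9*u^3 + 24*u^2*v + 3*u^2 - 3*u*v^2 - 3*u*v + 12*v^3 + 8*v^2 + v) dv

Using F^*(f dg) = (f ∘ F) d(g ∘ F), substitute each coordinate x_i by F_i(u, v) in f_i, and replace dx_i by d F_i = (∂F_i/∂u) du + (∂F_i/∂v) dv.
  For the x component: f_1(F) = 3*u*(-3*u + v + 1); d F_1 = (0) du + (-2*v) dv
  For the y component: f_2(F) = 3*u^2 + 6*v^2 + v; d F_2 = (6*u) du + (2*v + 1) dv
  For the z component: f_3(F) = 9*u^2 + 3*v^2 + 3*v; d F_3 = (-6*u + v + 1) du + (u) dv
Combining and collecting du, dv coefficients:
  coeff of du: -36*u^3 + 9*u^2*v + 9*u^2 + 18*u*v^2 - 12*u*v + 3*v^3 + 6*v^2 + 3*v
  coeff of dv: 9*u^3 + 24*u^2*v + 3*u^2 - 3*u*v^2 - 3*u*v + 12*v^3 + 8*v^2 + v
F^* omega = (-36*u^3 + 9*u^2*v + 9*u^2 + 18*u*v^2 - 12*u*v + 3*v^3 + 6*v^2 + 3*v) du + (9*u^3 + 24*u^2*v + 3*u^2 - 3*u*v^2 - 3*u*v + 12*v^3 + 8*v^2 + v) dv.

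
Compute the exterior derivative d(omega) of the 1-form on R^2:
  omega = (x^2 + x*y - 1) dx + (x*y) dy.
d(omega) = (-x + y) dx ∧ dy

For a 1-form omega = sum_i f_i dx_i, the exterior derivative is
  d(omega) = sum_{i < j} (∂f_j/∂x_i - ∂f_i/∂x_j) dx_i ∧ dx_j.
  coefficient of dx ∧ dy: ∂f_2/∂x - ∂f_1/∂y = ∂(x*y)/∂x - ∂(x^2 + x*y - 1)/∂y = -x + y
Assembling: d(omega) = (-x + y) dx ∧ dy.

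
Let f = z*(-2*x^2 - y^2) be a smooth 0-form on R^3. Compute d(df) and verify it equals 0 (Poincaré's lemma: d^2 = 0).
d(df) = 0

Step 1: df = sum_i (∂f/∂x_i) dx_i = (-4*x*z) dx + (-2*y*z) dy + (-2*x^2 - y^2) dz.
Step 2: Apply d again. Using the 1-form formula, the coefficient of dx ∧ dy in d(df) is ∂^2 f/∂x ∂y - ∂^2 f/∂y ∂x = (0) - (0) = 0 (equality of mixed partials for smooth f).
Similarly for dx ∧ dz and dy ∧ dz — all coefficients vanish. So d(df) = 0.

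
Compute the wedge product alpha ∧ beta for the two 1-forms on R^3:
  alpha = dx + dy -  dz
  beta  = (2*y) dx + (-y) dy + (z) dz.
alpha ∧ beta = (-3*y) dx ∧ dy + (2*y + z) dx ∧ dz + (-y + z) dy ∧ dz

Distribute the wedge, using dx_i ∧ dx_j = -dx_j ∧ dx_i and dx_i ∧ dx_i = 0. For each pair (i, j) with i < j, the coefficient of dx_i ∧ dx_j in alpha ∧ beta is (alpha_i * beta_j - alpha_j * beta_i). Collecting: alpha ∧ beta = (-3*y) dx ∧ dy + (2*y + z) dx ∧ dz + (-y + z) dy ∧ dz.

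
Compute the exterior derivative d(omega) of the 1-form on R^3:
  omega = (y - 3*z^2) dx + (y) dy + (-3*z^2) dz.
d(omega) = (-1) dx ∧ dy + (6*z) dx ∧ dz

For a 1-form omega = sum_i f_i dx_i, the exterior derivative is
  d(omega) = sum_{i < j} (∂f_j/∂x_i - ∂f_i/∂x_j) dx_i ∧ dx_j.
  coefficient of dx ∧ dy: ∂f_2/∂x - ∂f_1/∂y = ∂(y)/∂x - ∂(y - 3*z^2)/∂y = -1
  coefficient of dx ∧ dz: ∂f_3/∂x - ∂f_1/∂z = ∂(-3*z^2)/∂x - ∂(y - 3*z^2)/∂z = 6*z
Assembling: d(omega) = (-1) dx ∧ dy + (6*z) dx ∧ dz.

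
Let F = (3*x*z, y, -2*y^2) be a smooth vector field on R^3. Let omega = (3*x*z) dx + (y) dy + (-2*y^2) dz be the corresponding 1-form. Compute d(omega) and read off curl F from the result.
d(omega) = (-4*y) dy ∧ dz + (3*x) dz ∧ dx + (0) dx ∧ dy; curl F = (-4*y, 3*x, 0)

d omega = sum_{i<j} (∂f_j/∂x_i - ∂f_i/∂x_j) dx_i ∧ dx_j. Under the identification (dy ∧ dz, dz ∧ dx, dx ∧ dy) ↔ (e_x, e_y, e_z), the coefficients are exactly the components of curl F. Compute:
  ∂R/∂y - ∂Q/∂z = (-4*y) - (0) = -4*y
  ∂P/∂z - ∂R/∂x = (3*x) - (0) = 3*x
  ∂Q/∂x - ∂P/∂y = (0) - (0) = 0.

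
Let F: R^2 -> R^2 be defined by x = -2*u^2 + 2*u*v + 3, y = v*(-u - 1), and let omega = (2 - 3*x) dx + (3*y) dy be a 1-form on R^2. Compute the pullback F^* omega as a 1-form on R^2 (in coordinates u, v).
F^* omega = (-24*u^3 + 36*u^2*v - 9*u*v^2 + 28*u + 3*v^2 - 14*v) du + (12*u^3 - 9*u^2*v + 6*u*v - 14*u + 3*v) dv

Using F^*(f dg) = (f ∘ F) d(g ∘ F), substitute each coordinate x_i by F_i(u, v) in f_i, and replace dx_i by d F_i = (∂F_i/∂u) du + (∂F_i/∂v) dv.
  For the x component: f_1(F) = 6*u^2 - 6*u*v - 7; d F_1 = (-4*u + 2*v) du + (2*u) dv
  For the y component: f_2(F) = 3*v*(-u - 1); d F_2 = (-v) du + (-u - 1) dv
Combining and collecting du, dv coefficients:
  coeff of du: -24*u^3 + 36*u^2*v - 9*u*v^2 + 28*u + 3*v^2 - 14*v
  coeff of dv: 12*u^3 - 9*u^2*v + 6*u*v - 14*u + 3*v
F^* omega = (-24*u^3 + 36*u^2*v - 9*u*v^2 + 28*u + 3*v^2 - 14*v) du + (12*u^3 - 9*u^2*v + 6*u*v - 14*u + 3*v) dv.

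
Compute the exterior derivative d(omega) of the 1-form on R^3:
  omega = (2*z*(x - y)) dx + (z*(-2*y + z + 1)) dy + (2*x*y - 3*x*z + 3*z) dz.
d(omega) = (2*z) dx ∧ dy + (-2*x + 4*y - 3*z) dx ∧ dz + (2*x + 2*y - 2*z - 1) dy ∧ dz

For a 1-form omega = sum_i f_i dx_i, the exterior derivative is
  d(omega) = sum_{i < j} (∂f_j/∂x_i - ∂f_i/∂x_j) dx_i ∧ dx_j.
  coefficient of dx ∧ dy: ∂f_2/∂x - ∂f_1/∂y = ∂(z*(-2*y + z + 1))/∂x - ∂(2*z*(x - y))/∂y = 2*z
  coefficient of dx ∧ dz: ∂f_3/∂x - ∂f_1/∂z = ∂(2*x*y - 3*x*z + 3*z)/∂x - ∂(2*z*(x - y))/∂z = -2*x + 4*y - 3*z
  coefficient of dy ∧ dz: ∂f_3/∂y - ∂f_2/∂z = ∂(2*x*y - 3*x*z + 3*z)/∂y - ∂(z*(-2*y + z + 1))/∂z = 2*x + 2*y - 2*z - 1
Assembling: d(omega) = (2*z) dx ∧ dy + (-2*x + 4*y - 3*z) dx ∧ dz + (2*x + 2*y - 2*z - 1) dy ∧ dz.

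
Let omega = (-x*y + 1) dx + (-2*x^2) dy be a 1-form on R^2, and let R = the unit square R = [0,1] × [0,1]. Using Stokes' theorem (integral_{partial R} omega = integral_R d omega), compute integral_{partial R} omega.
integral_(partial R) omega = -3/2

Stokes: integral_partial_R omega = integral_R d omega with d omega = (∂Q/∂x - ∂P/∂y) dx ∧ dy.
  ∂Q/∂x = -4*x
  ∂P/∂y = -x
  integrand = ∂Q/∂x - ∂P/∂y = -3*x.
Integrating over R: integral_0^1 integral_0^1 (-3*x) dx dy = -3/2.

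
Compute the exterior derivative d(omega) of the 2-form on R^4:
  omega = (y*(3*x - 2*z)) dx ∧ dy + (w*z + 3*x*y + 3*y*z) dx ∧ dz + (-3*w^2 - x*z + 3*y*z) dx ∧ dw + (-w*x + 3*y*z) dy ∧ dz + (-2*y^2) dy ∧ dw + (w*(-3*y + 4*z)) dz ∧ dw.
d(omega) = (-w - 3*x - 2*y - 3*z) dx ∧ dy ∧ dz + (x - 3*y + z) dx ∧ dz ∧ dw + (-3*z) dx ∧ dy ∧ dw + (-3*w - x) dy ∧ dz ∧ dw

For a 2-form omega = sum_{i<j} g_{ij} dx_i ∧ dx_j, the exterior derivative is
  d(omega) = sum_{i<j} d(g_{ij}) ∧ dx_i ∧ dx_j = sum_{i<j, k} (∂g_{ij}/∂x_k) dx_k ∧ dx_i ∧ dx_j.
Expand each term, using dx_k ∧ dx_i ∧ dx_j = sgn(permutation) dx_{(a)} ∧ dx_{(b)} ∧ dx_{(c)} with (a < b < c) sorted:
  d(y*(3*x - 2*z)) includes (∂/∂z)(y*(3*x - 2*z)) dz = (-2*y) dz, which multiplied by dx ∧ dy gives (-2*y) dx ∧ dy ∧ dz
  d(w*z + 3*x*y + 3*y*z) includes (∂/∂y)(w*z + 3*x*y + 3*y*z) dy = (3*x + 3*z) dy, which multiplied by dx ∧ dz gives (-3*x - 3*z) dx ∧ dy ∧ dz
  d(w*z + 3*x*y + 3*y*z) includes (∂/∂w)(w*z + 3*x*y + 3*y*z) dw = (z) dw, which multiplied by dx ∧ dz gives (z) dx ∧ dz ∧ dw
  d(-3*w^2 - x*z + 3*y*z) includes (∂/∂y)(-3*w^2 - x*z + 3*y*z) dy = (3*z) dy, which multiplied by dx ∧ dw gives (-3*z) dx ∧ dy ∧ dw
  d(-3*w^2 - x*z + 3*y*z) includes (∂/∂z)(-3*w^2 - x*z + 3*y*z) dz = (-x + 3*y) dz, which multiplied by dx ∧ dw gives (x - 3*y) dx ∧ dz ∧ dw
  d(-w*x + 3*y*z) includes (∂/∂x)(-w*x + 3*y*z) dx = (-w) dx, which multiplied by dy ∧ dz gives (-w) dx ∧ dy ∧ dz
  d(-w*x + 3*y*z) includes (∂/∂w)(-w*x + 3*y*z) dw = (-x) dw, which multiplied by dy ∧ dz gives (-x) dy ∧ dz ∧ dw
  d(w*(-3*y + 4*z)) includes (∂/∂y)(w*(-3*y + 4*z)) dy = (-3*w) dy, which multiplied by dz ∧ dw gives (-3*w) dy ∧ dz ∧ dw
Collecting like 3-forms: d(omega) = (-w - 3*x - 2*y - 3*z) dx ∧ dy ∧ dz + (x - 3*y + z) dx ∧ dz ∧ dw + (-3*z) dx ∧ dy ∧ dw + (-3*w - x) dy ∧ dz ∧ dw.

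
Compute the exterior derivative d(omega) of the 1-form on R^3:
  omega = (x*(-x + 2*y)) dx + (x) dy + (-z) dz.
d(omega) = (1 - 2*x) dx ∧ dy

For a 1-form omega = sum_i f_i dx_i, the exterior derivative is
  d(omega) = sum_{i < j} (∂f_j/∂x_i - ∂f_i/∂x_j) dx_i ∧ dx_j.
  coefficient of dx ∧ dy: ∂f_2/∂x - ∂f_1/∂y = ∂(x)/∂x - ∂(x*(-x + 2*y))/∂y = 1 - 2*x
Assembling: d(omega) = (1 - 2*x) dx ∧ dy.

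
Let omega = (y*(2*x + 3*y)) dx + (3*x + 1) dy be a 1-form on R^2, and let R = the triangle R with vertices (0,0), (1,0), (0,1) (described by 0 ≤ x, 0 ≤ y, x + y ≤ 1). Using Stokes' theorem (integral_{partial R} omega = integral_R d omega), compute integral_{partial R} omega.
integral_(partial R) omega = 1/6

Stokes: integral_partial_R omega = integral_R d omega with d omega = (∂Q/∂x - ∂P/∂y) dx ∧ dy.
  ∂Q/∂x = 3
  ∂P/∂y = 2*x + 6*y
  integrand = ∂Q/∂x - ∂P/∂y = -2*x - 6*y + 3.
Integrating over R: integral_0^1 integral_0^{1-x} (-2*x - 6*y + 3) dy dx = 1/6.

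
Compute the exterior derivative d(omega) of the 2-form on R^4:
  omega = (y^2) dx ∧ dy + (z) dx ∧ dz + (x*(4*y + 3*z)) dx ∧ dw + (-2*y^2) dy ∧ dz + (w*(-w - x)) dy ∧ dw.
d(omega) = (-w - 4*x) dx ∧ dy ∧ dw + (-3*x) dx ∧ dz ∧ dw

For a 2-form omega = sum_{i<j} g_{ij} dx_i ∧ dx_j, the exterior derivative is
  d(omega) = sum_{i<j} d(g_{ij}) ∧ dx_i ∧ dx_j = sum_{i<j, k} (∂g_{ij}/∂x_k) dx_k ∧ dx_i ∧ dx_j.
Expand each term, using dx_k ∧ dx_i ∧ dx_j = sgn(permutation) dx_{(a)} ∧ dx_{(b)} ∧ dx_{(c)} with (a < b < c) sorted:
  d(x*(4*y + 3*z)) includes (∂/∂y)(x*(4*y + 3*z)) dy = (4*x) dy, which multiplied by dx ∧ dw gives (-4*x) dx ∧ dy ∧ dw
  d(x*(4*y + 3*z)) includes (∂/∂z)(x*(4*y + 3*z)) dz = (3*x) dz, which multiplied by dx ∧ dw gives (-3*x) dx ∧ dz ∧ dw
  d(w*(-w - x)) includes (∂/∂x)(w*(-w - x)) dx = (-w) dx, which multiplied by dy ∧ dw gives (-w) dx ∧ dy ∧ dw
Collecting like 3-forms: d(omega) = (-w - 4*x) dx ∧ dy ∧ dw + (-3*x) dx ∧ dz ∧ dw.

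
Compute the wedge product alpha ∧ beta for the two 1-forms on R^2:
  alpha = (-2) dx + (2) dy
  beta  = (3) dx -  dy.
alpha ∧ beta = (-4) dx ∧ dy

Distribute the wedge, using dx_i ∧ dx_j = -dx_j ∧ dx_i and dx_i ∧ dx_i = 0. For each pair (i, j) with i < j, the coefficient of dx_i ∧ dx_j in alpha ∧ beta is (alpha_i * beta_j - alpha_j * beta_i). Collecting: alpha ∧ beta = (-4) dx ∧ dy.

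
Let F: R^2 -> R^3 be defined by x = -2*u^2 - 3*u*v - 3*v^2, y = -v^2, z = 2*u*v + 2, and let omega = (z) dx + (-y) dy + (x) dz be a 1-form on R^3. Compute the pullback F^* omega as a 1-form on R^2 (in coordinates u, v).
F^* omega = (-12*u^2*v - 12*u*v^2 - 8*u - 6*v^3 - 6*v) du + (-4*u^3 - 12*u^2*v - 18*u*v^2 - 6*u - 2*v^3 - 12*v) dv

Using F^*(f dg) = (f ∘ F) d(g ∘ F), substitute each coordinate x_i by F_i(u, v) in f_i, and replace dx_i by d F_i = (∂F_i/∂u) du + (∂F_i/∂v) dv.
  For the x component: f_1(F) = 2*u*v + 2; d F_1 = (-4*u - 3*v) du + (-3*u - 6*v) dv
  For the y component: f_2(F) = v^2; d F_2 = (0) du + (-2*v) dv
  For the z component: f_3(F) = -2*u^2 - 3*u*v - 3*v^2; d F_3 = (2*v) du + (2*u) dv
Combining and collecting du, dv coefficients:
  coeff of du: -12*u^2*v - 12*u*v^2 - 8*u - 6*v^3 - 6*v
  coeff of dv: -4*u^3 - 12*u^2*v - 18*u*v^2 - 6*u - 2*v^3 - 12*v
F^* omega = (-12*u^2*v - 12*u*v^2 - 8*u - 6*v^3 - 6*v) du + (-4*u^3 - 12*u^2*v - 18*u*v^2 - 6*u - 2*v^3 - 12*v) dv.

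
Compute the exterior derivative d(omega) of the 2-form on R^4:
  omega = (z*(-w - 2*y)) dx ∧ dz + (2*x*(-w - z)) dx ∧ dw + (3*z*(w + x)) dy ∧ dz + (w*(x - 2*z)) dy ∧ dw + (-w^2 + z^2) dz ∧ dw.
d(omega) = (5*z) dx ∧ dy ∧ dz + (2*x - z) dx ∧ dz ∧ dw + (2*w + 3*z) dy ∧ dz ∧ dw + (w) dx ∧ dy ∧ dw

For a 2-form omega = sum_{i<j} g_{ij} dx_i ∧ dx_j, the exterior derivative is
  d(omega) = sum_{i<j} d(g_{ij}) ∧ dx_i ∧ dx_j = sum_{i<j, k} (∂g_{ij}/∂x_k) dx_k ∧ dx_i ∧ dx_j.
Expand each term, using dx_k ∧ dx_i ∧ dx_j = sgn(permutation) dx_{(a)} ∧ dx_{(b)} ∧ dx_{(c)} with (a < b < c) sorted:
  d(z*(-w - 2*y)) includes (∂/∂y)(z*(-w - 2*y)) dy = (-2*z) dy, which multiplied by dx ∧ dz gives (2*z) dx ∧ dy ∧ dz
  d(z*(-w - 2*y)) includes (∂/∂w)(z*(-w - 2*y)) dw = (-z) dw, which multiplied by dx ∧ dz gives (-z) dx ∧ dz ∧ dw
  d(2*x*(-w - z)) includes (∂/∂z)(2*x*(-w - z)) dz = (-2*x) dz, which multiplied by dx ∧ dw gives (2*x) dx ∧ dz ∧ dw
  d(3*z*(w + x)) includes (∂/∂x)(3*z*(w + x)) dx = (3*z) dx, which multiplied by dy ∧ dz gives (3*z) dx ∧ dy ∧ dz
  d(3*z*(w + x)) includes (∂/∂w)(3*z*(w + x)) dw = (3*z) dw, which multiplied by dy ∧ dz gives (3*z) dy ∧ dz ∧ dw
  d(w*(x - 2*z)) includes (∂/∂x)(w*(x - 2*z)) dx = (w) dx, which multiplied by dy ∧ dw gives (w) dx ∧ dy ∧ dw
  d(w*(x - 2*z)) includes (∂/∂z)(w*(x - 2*z)) dz = (-2*w) dz, which multiplied by dy ∧ dw gives (2*w) dy ∧ dz ∧ dw
Collecting like 3-forms: d(omega) = (5*z) dx ∧ dy ∧ dz + (2*x - z) dx ∧ dz ∧ dw + (2*w + 3*z) dy ∧ dz ∧ dw + (w) dx ∧ dy ∧ dw.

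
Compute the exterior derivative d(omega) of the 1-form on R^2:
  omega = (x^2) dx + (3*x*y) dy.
d(omega) = (3*y) dx ∧ dy

For a 1-form omega = sum_i f_i dx_i, the exterior derivative is
  d(omega) = sum_{i < j} (∂f_j/∂x_i - ∂f_i/∂x_j) dx_i ∧ dx_j.
  coefficient of dx ∧ dy: ∂f_2/∂x - ∂f_1/∂y = ∂(3*x*y)/∂x - ∂(x^2)/∂y = 3*y
Assembling: d(omega) = (3*y) dx ∧ dy.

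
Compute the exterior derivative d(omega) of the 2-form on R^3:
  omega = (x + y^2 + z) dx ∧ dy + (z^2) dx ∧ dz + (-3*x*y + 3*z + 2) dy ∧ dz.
d(omega) = (1 - 3*y) dx ∧ dy ∧ dz

For a 2-form omega = sum_{i<j} g_{ij} dx_i ∧ dx_j, the exterior derivative is
  d(omega) = sum_{i<j} d(g_{ij}) ∧ dx_i ∧ dx_j = sum_{i<j, k} (∂g_{ij}/∂x_k) dx_k ∧ dx_i ∧ dx_j.
Expand each term, using dx_k ∧ dx_i ∧ dx_j = sgn(permutation) dx_{(a)} ∧ dx_{(b)} ∧ dx_{(c)} with (a < b < c) sorted:
  d(x + y^2 + z) includes (∂/∂z)(x + y^2 + z) dz = (1) dz, which multiplied by dx ∧ dy gives (1) dx ∧ dy ∧ dz
  d(-3*x*y + 3*z + 2) includes (∂/∂x)(-3*x*y + 3*z + 2) dx = (-3*y) dx, which multiplied by dy ∧ dz gives (-3*y) dx ∧ dy ∧ dz
Collecting like 3-forms: d(omega) = (1 - 3*y) dx ∧ dy ∧ dz.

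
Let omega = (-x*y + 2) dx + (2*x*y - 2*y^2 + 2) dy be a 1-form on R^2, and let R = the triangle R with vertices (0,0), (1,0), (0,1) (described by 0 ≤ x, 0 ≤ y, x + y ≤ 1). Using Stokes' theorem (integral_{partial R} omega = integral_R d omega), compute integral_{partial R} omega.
integral_(partial R) omega = 1/2

Stokes: integral_partial_R omega = integral_R d omega with d omega = (∂Q/∂x - ∂P/∂y) dx ∧ dy.
  ∂Q/∂x = 2*y
  ∂P/∂y = -x
  integrand = ∂Q/∂x - ∂P/∂y = x + 2*y.
Integrating over R: integral_0^1 integral_0^{1-x} (x + 2*y) dy dx = 1/2.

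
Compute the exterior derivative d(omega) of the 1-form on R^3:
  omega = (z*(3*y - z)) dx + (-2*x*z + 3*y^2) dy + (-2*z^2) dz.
d(omega) = (-5*z) dx ∧ dy + (-3*y + 2*z) dx ∧ dz + (2*x) dy ∧ dz

For a 1-form omega = sum_i f_i dx_i, the exterior derivative is
  d(omega) = sum_{i < j} (∂f_j/∂x_i - ∂f_i/∂x_j) dx_i ∧ dx_j.
  coefficient of dx ∧ dy: ∂f_2/∂x - ∂f_1/∂y = ∂(-2*x*z + 3*y^2)/∂x - ∂(z*(3*y - z))/∂y = -5*z
  coefficient of dx ∧ dz: ∂f_3/∂x - ∂f_1/∂z = ∂(-2*z^2)/∂x - ∂(z*(3*y - z))/∂z = -3*y + 2*z
  coefficient of dy ∧ dz: ∂f_3/∂y - ∂f_2/∂z = ∂(-2*z^2)/∂y - ∂(-2*x*z + 3*y^2)/∂z = 2*x
Assembling: d(omega) = (-5*z) dx ∧ dy + (-3*y + 2*z) dx ∧ dz + (2*x) dy ∧ dz.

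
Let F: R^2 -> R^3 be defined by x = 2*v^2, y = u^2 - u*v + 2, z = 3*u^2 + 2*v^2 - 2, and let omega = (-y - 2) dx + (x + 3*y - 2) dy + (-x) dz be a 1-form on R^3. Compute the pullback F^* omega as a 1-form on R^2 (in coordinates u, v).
F^* omega = (6*u^3 - 9*u^2*v - 5*u*v^2 + 8*u - 2*v^3 - 4*v) du + (-3*u^3 - u^2*v + 2*u*v^2 - 4*u - 8*v^3 - 16*v) dv

Using F^*(f dg) = (f ∘ F) d(g ∘ F), substitute each coordinate x_i by F_i(u, v) in f_i, and replace dx_i by d F_i = (∂F_i/∂u) du + (∂F_i/∂v) dv.
  For the x component: f_1(F) = -u^2 + u*v - 4; d F_1 = (0) du + (4*v) dv
  For the y component: f_2(F) = 3*u^2 - 3*u*v + 2*v^2 + 4; d F_2 = (2*u - v) du + (-u) dv
  For the z component: f_3(F) = -2*v^2; d F_3 = (6*u) du + (4*v) dv
Combining and collecting du, dv coefficients:
  coeff of du: 6*u^3 - 9*u^2*v - 5*u*v^2 + 8*u - 2*v^3 - 4*v
  coeff of dv: -3*u^3 - u^2*v + 2*u*v^2 - 4*u - 8*v^3 - 16*v
F^* omega = (6*u^3 - 9*u^2*v - 5*u*v^2 + 8*u - 2*v^3 - 4*v) du + (-3*u^3 - u^2*v + 2*u*v^2 - 4*u - 8*v^3 - 16*v) dv.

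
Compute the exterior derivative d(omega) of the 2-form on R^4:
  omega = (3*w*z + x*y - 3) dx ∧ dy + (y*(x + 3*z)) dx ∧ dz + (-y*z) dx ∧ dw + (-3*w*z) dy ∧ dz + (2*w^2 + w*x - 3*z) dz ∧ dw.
d(omega) = (3*w - x - 3*z) dx ∧ dy ∧ dz + (4*z) dx ∧ dy ∧ dw + (w + y) dx ∧ dz ∧ dw + (-3*z) dy ∧ dz ∧ dw

For a 2-form omega = sum_{i<j} g_{ij} dx_i ∧ dx_j, the exterior derivative is
  d(omega) = sum_{i<j} d(g_{ij}) ∧ dx_i ∧ dx_j = sum_{i<j, k} (∂g_{ij}/∂x_k) dx_k ∧ dx_i ∧ dx_j.
Expand each term, using dx_k ∧ dx_i ∧ dx_j = sgn(permutation) dx_{(a)} ∧ dx_{(b)} ∧ dx_{(c)} with (a < b < c) sorted:
  d(3*w*z + x*y - 3) includes (∂/∂z)(3*w*z + x*y - 3) dz = (3*w) dz, which multiplied by dx ∧ dy gives (3*w) dx ∧ dy ∧ dz
  d(3*w*z + x*y - 3) includes (∂/∂w)(3*w*z + x*y - 3) dw = (3*z) dw, which multiplied by dx ∧ dy gives (3*z) dx ∧ dy ∧ dw
  d(y*(x + 3*z)) includes (∂/∂y)(y*(x + 3*z)) dy = (x + 3*z) dy, which multiplied by dx ∧ dz gives (-x - 3*z) dx ∧ dy ∧ dz
  d(-y*z) includes (∂/∂y)(-y*z) dy = (-z) dy, which multiplied by dx ∧ dw gives (z) dx ∧ dy ∧ dw
  d(-y*z) includes (∂/∂z)(-y*z) dz = (-y) dz, which multiplied by dx ∧ dw gives (y) dx ∧ dz ∧ dw
  d(-3*w*z) includes (∂/∂w)(-3*w*z) dw = (-3*z) dw, which multiplied by dy ∧ dz gives (-3*z) dy ∧ dz ∧ dw
  d(2*w^2 + w*x - 3*z) includes (∂/∂x)(2*w^2 + w*x - 3*z) dx = (w) dx, which multiplied by dz ∧ dw gives (w) dx ∧ dz ∧ dw
Collecting like 3-forms: d(omega) = (3*w - x - 3*z) dx ∧ dy ∧ dz + (4*z) dx ∧ dy ∧ dw + (w + y) dx ∧ dz ∧ dw + (-3*z) dy ∧ dz ∧ dw.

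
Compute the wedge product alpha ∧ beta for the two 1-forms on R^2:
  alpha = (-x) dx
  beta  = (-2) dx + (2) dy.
alpha ∧ beta = (-2*x) dx ∧ dy

Distribute the wedge, using dx_i ∧ dx_j = -dx_j ∧ dx_i and dx_i ∧ dx_i = 0. For each pair (i, j) with i < j, the coefficient of dx_i ∧ dx_j in alpha ∧ beta is (alpha_i * beta_j - alpha_j * beta_i). Collecting: alpha ∧ beta = (-2*x) dx ∧ dy.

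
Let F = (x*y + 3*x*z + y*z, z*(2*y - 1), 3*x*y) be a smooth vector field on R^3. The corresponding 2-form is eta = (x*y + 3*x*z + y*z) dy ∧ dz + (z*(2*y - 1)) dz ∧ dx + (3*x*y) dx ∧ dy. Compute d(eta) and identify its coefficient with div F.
d(eta) = (y + 5*z) dx ∧ dy ∧ dz; div F = y + 5*z

For a 2-form in R^3 of the form above, applying d gives a 3-form with coefficient ∂P/∂x + ∂Q/∂y + ∂R/∂z:
  ∂P/∂x = y + 3*z
  ∂Q/∂y = 2*z
  ∂R/∂z = 0
Sum = y + 5*z, which is exactly div F.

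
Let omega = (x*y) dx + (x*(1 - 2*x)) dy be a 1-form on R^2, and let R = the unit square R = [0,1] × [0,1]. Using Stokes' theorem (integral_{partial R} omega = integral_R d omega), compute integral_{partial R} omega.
integral_(partial R) omega = -3/2

Stokes: integral_partial_R omega = integral_R d omega with d omega = (∂Q/∂x - ∂P/∂y) dx ∧ dy.
  ∂Q/∂x = 1 - 4*x
  ∂P/∂y = x
  integrand = ∂Q/∂x - ∂P/∂y = 1 - 5*x.
Integrating over R: integral_0^1 integral_0^1 (1 - 5*x) dx dy = -3/2.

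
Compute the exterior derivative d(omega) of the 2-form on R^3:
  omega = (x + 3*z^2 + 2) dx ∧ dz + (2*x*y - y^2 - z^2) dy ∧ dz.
d(omega) = (2*y) dx ∧ dy ∧ dz

For a 2-form omega = sum_{i<j} g_{ij} dx_i ∧ dx_j, the exterior derivative is
  d(omega) = sum_{i<j} d(g_{ij}) ∧ dx_i ∧ dx_j = sum_{i<j, k} (∂g_{ij}/∂x_k) dx_k ∧ dx_i ∧ dx_j.
Expand each term, using dx_k ∧ dx_i ∧ dx_j = sgn(permutation) dx_{(a)} ∧ dx_{(b)} ∧ dx_{(c)} with (a < b < c) sorted:
  d(2*x*y - y^2 - z^2) includes (∂/∂x)(2*x*y - y^2 - z^2) dx = (2*y) dx, which multiplied by dy ∧ dz gives (2*y) dx ∧ dy ∧ dz
Collecting like 3-forms: d(omega) = (2*y) dx ∧ dy ∧ dz.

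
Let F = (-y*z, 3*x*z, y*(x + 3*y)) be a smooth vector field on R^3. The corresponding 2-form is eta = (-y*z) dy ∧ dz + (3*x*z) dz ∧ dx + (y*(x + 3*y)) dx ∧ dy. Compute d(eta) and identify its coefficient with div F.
d(eta) = (0) dx ∧ dy ∧ dz; div F = 0

For a 2-form in R^3 of the form above, applying d gives a 3-form with coefficient ∂P/∂x + ∂Q/∂y + ∂R/∂z:
  ∂P/∂x = 0
  ∂Q/∂y = 0
  ∂R/∂z = 0
Sum = 0, which is exactly div F.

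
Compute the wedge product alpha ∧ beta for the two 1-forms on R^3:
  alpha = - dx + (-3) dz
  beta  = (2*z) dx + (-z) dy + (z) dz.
alpha ∧ beta = (z) dx ∧ dy + (5*z) dx ∧ dz + (-3*z) dy ∧ dz

Distribute the wedge, using dx_i ∧ dx_j = -dx_j ∧ dx_i and dx_i ∧ dx_i = 0. For each pair (i, j) with i < j, the coefficient of dx_i ∧ dx_j in alpha ∧ beta is (alpha_i * beta_j - alpha_j * beta_i). Collecting: alpha ∧ beta = (z) dx ∧ dy + (5*z) dx ∧ dz + (-3*z) dy ∧ dz.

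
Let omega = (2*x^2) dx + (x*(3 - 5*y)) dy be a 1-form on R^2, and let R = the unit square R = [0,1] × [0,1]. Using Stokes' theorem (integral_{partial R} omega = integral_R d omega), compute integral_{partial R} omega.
integral_(partial R) omega = 1/2

Stokes: integral_partial_R omega = integral_R d omega with d omega = (∂Q/∂x - ∂P/∂y) dx ∧ dy.
  ∂Q/∂x = 3 - 5*y
  ∂P/∂y = 0
  integrand = ∂Q/∂x - ∂P/∂y = 3 - 5*y.
Integrating over R: integral_0^1 integral_0^1 (3 - 5*y) dx dy = 1/2.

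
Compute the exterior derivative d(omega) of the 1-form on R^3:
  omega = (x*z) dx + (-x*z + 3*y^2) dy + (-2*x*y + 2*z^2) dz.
d(omega) = (-z) dx ∧ dy + (-x - 2*y) dx ∧ dz + (-x) dy ∧ dz

For a 1-form omega = sum_i f_i dx_i, the exterior derivative is
  d(omega) = sum_{i < j} (∂f_j/∂x_i - ∂f_i/∂x_j) dx_i ∧ dx_j.
  coefficient of dx ∧ dy: ∂f_2/∂x - ∂f_1/∂y = ∂(-x*z + 3*y^2)/∂x - ∂(x*z)/∂y = -z
  coefficient of dx ∧ dz: ∂f_3/∂x - ∂f_1/∂z = ∂(-2*x*y + 2*z^2)/∂x - ∂(x*z)/∂z = -x - 2*y
  coefficient of dy ∧ dz: ∂f_3/∂y - ∂f_2/∂z = ∂(-2*x*y + 2*z^2)/∂y - ∂(-x*z + 3*y^2)/∂z = -x
Assembling: d(omega) = (-z) dx ∧ dy + (-x - 2*y) dx ∧ dz + (-x) dy ∧ dz.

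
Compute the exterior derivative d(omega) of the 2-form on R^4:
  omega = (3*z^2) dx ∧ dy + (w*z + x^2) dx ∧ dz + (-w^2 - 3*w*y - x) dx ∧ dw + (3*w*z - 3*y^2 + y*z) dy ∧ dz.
d(omega) = (6*z) dx ∧ dy ∧ dz + (z) dx ∧ dz ∧ dw + (3*w) dx ∧ dy ∧ dw + (3*z) dy ∧ dz ∧ dw

For a 2-form omega = sum_{i<j} g_{ij} dx_i ∧ dx_j, the exterior derivative is
  d(omega) = sum_{i<j} d(g_{ij}) ∧ dx_i ∧ dx_j = sum_{i<j, k} (∂g_{ij}/∂x_k) dx_k ∧ dx_i ∧ dx_j.
Expand each term, using dx_k ∧ dx_i ∧ dx_j = sgn(permutation) dx_{(a)} ∧ dx_{(b)} ∧ dx_{(c)} with (a < b < c) sorted:
  d(3*z^2) includes (∂/∂z)(3*z^2) dz = (6*z) dz, which multiplied by dx ∧ dy gives (6*z) dx ∧ dy ∧ dz
  d(w*z + x^2) includes (∂/∂w)(w*z + x^2) dw = (z) dw, which multiplied by dx ∧ dz gives (z) dx ∧ dz ∧ dw
  d(-w^2 - 3*w*y - x) includes (∂/∂y)(-w^2 - 3*w*y - x) dy = (-3*w) dy, which multiplied by dx ∧ dw gives (3*w) dx ∧ dy ∧ dw
  d(3*w*z - 3*y^2 + y*z) includes (∂/∂w)(3*w*z - 3*y^2 + y*z) dw = (3*z) dw, which multiplied by dy ∧ dz gives (3*z) dy ∧ dz ∧ dw
Collecting like 3-forms: d(omega) = (6*z) dx ∧ dy ∧ dz + (z) dx ∧ dz ∧ dw + (3*w) dx ∧ dy ∧ dw + (3*z) dy ∧ dz ∧ dw.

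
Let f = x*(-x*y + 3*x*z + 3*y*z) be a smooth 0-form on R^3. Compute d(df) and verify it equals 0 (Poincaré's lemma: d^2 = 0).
d(df) = 0

Step 1: df = sum_i (∂f/∂x_i) dx_i = (-2*x*y + 6*x*z + 3*y*z) dx + (x*(-x + 3*z)) dy + (3*x*(x + y)) dz.
Step 2: Apply d again. Using the 1-form formula, the coefficient of dx ∧ dy in d(df) is ∂^2 f/∂x ∂y - ∂^2 f/∂y ∂x = (-2*x + 3*z) - (-2*x + 3*z) = 0 (equality of mixed partials for smooth f).
Similarly for dx ∧ dz and dy ∧ dz — all coefficients vanish. So d(df) = 0.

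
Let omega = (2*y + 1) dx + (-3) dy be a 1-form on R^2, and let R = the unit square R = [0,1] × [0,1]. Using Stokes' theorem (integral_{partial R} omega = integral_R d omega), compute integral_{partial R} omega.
integral_(partial R) omega = -2

Stokes: integral_partial_R omega = integral_R d omega with d omega = (∂Q/∂x - ∂P/∂y) dx ∧ dy.
  ∂Q/∂x = 0
  ∂P/∂y = 2
  integrand = ∂Q/∂x - ∂P/∂y = -2.
Integrating over R: integral_0^1 integral_0^1 (-2) dx dy = -2.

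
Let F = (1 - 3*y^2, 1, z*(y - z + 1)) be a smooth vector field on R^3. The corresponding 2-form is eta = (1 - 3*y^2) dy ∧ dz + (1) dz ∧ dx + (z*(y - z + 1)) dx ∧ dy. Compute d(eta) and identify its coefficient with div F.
d(eta) = (y - 2*z + 1) dx ∧ dy ∧ dz; div F = y - 2*z + 1

For a 2-form in R^3 of the form above, applying d gives a 3-form with coefficient ∂P/∂x + ∂Q/∂y + ∂R/∂z:
  ∂P/∂x = 0
  ∂Q/∂y = 0
  ∂R/∂z = y - 2*z + 1
Sum = y - 2*z + 1, which is exactly div F.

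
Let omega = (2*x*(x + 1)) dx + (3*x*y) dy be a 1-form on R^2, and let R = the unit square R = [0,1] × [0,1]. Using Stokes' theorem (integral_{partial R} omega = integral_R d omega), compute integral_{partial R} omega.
integral_(partial R) omega = 3/2

Stokes: integral_partial_R omega = integral_R d omega with d omega = (∂Q/∂x - ∂P/∂y) dx ∧ dy.
  ∂Q/∂x = 3*y
  ∂P/∂y = 0
  integrand = ∂Q/∂x - ∂P/∂y = 3*y.
Integrating over R: integral_0^1 integral_0^1 (3*y) dx dy = 3/2.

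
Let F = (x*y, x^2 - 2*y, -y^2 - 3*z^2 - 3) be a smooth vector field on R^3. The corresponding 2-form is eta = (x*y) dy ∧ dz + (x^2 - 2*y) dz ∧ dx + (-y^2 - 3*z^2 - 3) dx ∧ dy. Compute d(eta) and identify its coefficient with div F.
d(eta) = (y - 6*z - 2) dx ∧ dy ∧ dz; div F = y - 6*z - 2

For a 2-form in R^3 of the form above, applying d gives a 3-form with coefficient ∂P/∂x + ∂Q/∂y + ∂R/∂z:
  ∂P/∂x = y
  ∂Q/∂y = -2
  ∂R/∂z = -6*z
Sum = y - 6*z - 2, which is exactly div F.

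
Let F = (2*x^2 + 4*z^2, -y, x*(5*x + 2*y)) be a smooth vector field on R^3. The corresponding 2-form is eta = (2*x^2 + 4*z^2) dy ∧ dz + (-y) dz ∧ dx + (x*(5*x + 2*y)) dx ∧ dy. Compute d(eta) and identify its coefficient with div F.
d(eta) = (4*x - 1) dx ∧ dy ∧ dz; div F = 4*x - 1

For a 2-form in R^3 of the form above, applying d gives a 3-form with coefficient ∂P/∂x + ∂Q/∂y + ∂R/∂z:
  ∂P/∂x = 4*x
  ∂Q/∂y = -1
  ∂R/∂z = 0
Sum = 4*x - 1, which is exactly div F.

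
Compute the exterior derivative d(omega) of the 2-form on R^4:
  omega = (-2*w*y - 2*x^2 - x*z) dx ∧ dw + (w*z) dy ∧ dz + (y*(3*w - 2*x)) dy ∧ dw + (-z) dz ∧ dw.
d(omega) = (2*w - 2*y) dx ∧ dy ∧ dw + (x) dx ∧ dz ∧ dw + (z) dy ∧ dz ∧ dw

For a 2-form omega = sum_{i<j} g_{ij} dx_i ∧ dx_j, the exterior derivative is
  d(omega) = sum_{i<j} d(g_{ij}) ∧ dx_i ∧ dx_j = sum_{i<j, k} (∂g_{ij}/∂x_k) dx_k ∧ dx_i ∧ dx_j.
Expand each term, using dx_k ∧ dx_i ∧ dx_j = sgn(permutation) dx_{(a)} ∧ dx_{(b)} ∧ dx_{(c)} with (a < b < c) sorted:
  d(-2*w*y - 2*x^2 - x*z) includes (∂/∂y)(-2*w*y - 2*x^2 - x*z) dy = (-2*w) dy, which multiplied by dx ∧ dw gives (2*w) dx ∧ dy ∧ dw
  d(-2*w*y - 2*x^2 - x*z) includes (∂/∂z)(-2*w*y - 2*x^2 - x*z) dz = (-x) dz, which multiplied by dx ∧ dw gives (x) dx ∧ dz ∧ dw
  d(w*z) includes (∂/∂w)(w*z) dw = (z) dw, which multiplied by dy ∧ dz gives (z) dy ∧ dz ∧ dw
  d(y*(3*w - 2*x)) includes (∂/∂x)(y*(3*w - 2*x)) dx = (-2*y) dx, which multiplied by dy ∧ dw gives (-2*y) dx ∧ dy ∧ dw
Collecting like 3-forms: d(omega) = (2*w - 2*y) dx ∧ dy ∧ dw + (x) dx ∧ dz ∧ dw + (z) dy ∧ dz ∧ dw.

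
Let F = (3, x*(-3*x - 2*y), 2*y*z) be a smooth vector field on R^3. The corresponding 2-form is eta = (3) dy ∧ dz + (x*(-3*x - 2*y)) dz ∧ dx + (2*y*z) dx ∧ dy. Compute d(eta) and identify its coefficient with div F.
d(eta) = (-2*x + 2*y) dx ∧ dy ∧ dz; div F = -2*x + 2*y

For a 2-form in R^3 of the form above, applying d gives a 3-form with coefficient ∂P/∂x + ∂Q/∂y + ∂R/∂z:
  ∂P/∂x = 0
  ∂Q/∂y = -2*x
  ∂R/∂z = 2*y
Sum = -2*x + 2*y, which is exactly div F.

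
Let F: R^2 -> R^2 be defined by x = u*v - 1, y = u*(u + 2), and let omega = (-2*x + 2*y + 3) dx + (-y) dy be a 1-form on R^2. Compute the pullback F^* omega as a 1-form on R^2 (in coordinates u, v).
F^* omega = (-2*u^3 + 2*u^2*v - 6*u^2 - 2*u*v^2 + 4*u*v - 4*u + 5*v) du + (u*(2*u^2 - 2*u*v + 4*u + 5)) dv

Using F^*(f dg) = (f ∘ F) d(g ∘ F), substitute each coordinate x_i by F_i(u, v) in f_i, and replace dx_i by d F_i = (∂F_i/∂u) du + (∂F_i/∂v) dv.
  For the x component: f_1(F) = 2*u^2 - 2*u*v + 4*u + 5; d F_1 = (v) du + (u) dv
  For the y component: f_2(F) = u*(-u - 2); d F_2 = (2*u + 2) du + (0) dv
Combining and collecting du, dv coefficients:
  coeff of du: -2*u^3 + 2*u^2*v - 6*u^2 - 2*u*v^2 + 4*u*v - 4*u + 5*v
  coeff of dv: u*(2*u^2 - 2*u*v + 4*u + 5)
F^* omega = (-2*u^3 + 2*u^2*v - 6*u^2 - 2*u*v^2 + 4*u*v - 4*u + 5*v) du + (u*(2*u^2 - 2*u*v + 4*u + 5)) dv.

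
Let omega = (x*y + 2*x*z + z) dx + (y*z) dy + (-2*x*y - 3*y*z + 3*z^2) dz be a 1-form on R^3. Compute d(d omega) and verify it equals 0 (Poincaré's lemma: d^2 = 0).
d(d omega) = 0

Step 1: d omega = sum_{i<j} (∂f_j/∂x_i - ∂f_i/∂x_j) dx_i ∧ dx_j:
  coeff of dx ∧ dy: -x
  coeff of dx ∧ dz: -2*x - 2*y - 1
  coeff of dy ∧ dz: -2*x - y - 3*z
Step 2: Apply d again to each 2-form coefficient. The only possible 3-form in R^3 is dx ∧ dy ∧ dz, with coefficient
  ∂(coeff of dy∧dz)/∂x - ∂(coeff of dx∧dz)/∂y + ∂(coeff of dx∧dy)/∂z
  = ∂/∂x (-2*x - y - 3*z) - ∂/∂y (-2*x - 2*y - 1) + ∂/∂z (-x).
Each of these terms simplifies to sums of mixed partials that cancel in pairs. The result is 0 (by equality of mixed partials for smooth functions — Schwarz / Clairaut).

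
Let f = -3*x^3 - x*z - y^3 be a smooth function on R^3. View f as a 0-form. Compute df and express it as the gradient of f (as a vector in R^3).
df = (-9*x^2 - z) dx + (-3*y^2) dy + (-x) dz; grad f = (-9*x^2 - z, -3*y^2, -x)

For a 0-form f, d f = (∂f/∂x) dx + (∂f/∂y) dy + (∂f/∂z) dz. The components of the vector representation are exactly the entries of grad f in Cartesian coordinates:
  ∂f/∂x = -9*x^2 - z
  ∂f/∂y = -3*y^2
  ∂f/∂z = -x.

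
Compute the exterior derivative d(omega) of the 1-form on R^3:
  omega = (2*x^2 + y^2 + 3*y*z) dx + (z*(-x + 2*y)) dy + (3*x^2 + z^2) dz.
d(omega) = (-2*y - 4*z) dx ∧ dy + (6*x - 3*y) dx ∧ dz + (x - 2*y) dy ∧ dz

For a 1-form omega = sum_i f_i dx_i, the exterior derivative is
  d(omega) = sum_{i < j} (∂f_j/∂x_i - ∂f_i/∂x_j) dx_i ∧ dx_j.
  coefficient of dx ∧ dy: ∂f_2/∂x - ∂f_1/∂y = ∂(z*(-x + 2*y))/∂x - ∂(2*x^2 + y^2 + 3*y*z)/∂y = -2*y - 4*z
  coefficient of dx ∧ dz: ∂f_3/∂x - ∂f_1/∂z = ∂(3*x^2 + z^2)/∂x - ∂(2*x^2 + y^2 + 3*y*z)/∂z = 6*x - 3*y
  coefficient of dy ∧ dz: ∂f_3/∂y - ∂f_2/∂z = ∂(3*x^2 + z^2)/∂y - ∂(z*(-x + 2*y))/∂z = x - 2*y
Assembling: d(omega) = (-2*y - 4*z) dx ∧ dy + (6*x - 3*y) dx ∧ dz + (x - 2*y) dy ∧ dz.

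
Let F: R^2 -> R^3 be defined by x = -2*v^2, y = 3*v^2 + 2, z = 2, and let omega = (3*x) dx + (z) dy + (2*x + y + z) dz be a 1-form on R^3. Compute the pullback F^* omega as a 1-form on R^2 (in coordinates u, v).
F^* omega = (24*v^3 + 12*v) dv

Using F^*(f dg) = (f ∘ F) d(g ∘ F), substitute each coordinate x_i by F_i(u, v) in f_i, and replace dx_i by d F_i = (∂F_i/∂u) du + (∂F_i/∂v) dv.
  For the x component: f_1(F) = -6*v^2; d F_1 = (0) du + (-4*v) dv
  For the y component: f_2(F) = 2; d F_2 = (0) du + (6*v) dv
  For the z component: f_3(F) = 4 - v^2; d F_3 = (0) du + (0) dv
Combining and collecting du, dv coefficients:
  coeff of du: 0
  coeff of dv: 24*v^3 + 12*v
F^* omega = (24*v^3 + 12*v) dv.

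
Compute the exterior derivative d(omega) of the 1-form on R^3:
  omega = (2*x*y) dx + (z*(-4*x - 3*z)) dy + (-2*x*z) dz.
d(omega) = (-2*x - 4*z) dx ∧ dy + (-2*z) dx ∧ dz + (4*x + 6*z) dy ∧ dz

For a 1-form omega = sum_i f_i dx_i, the exterior derivative is
  d(omega) = sum_{i < j} (∂f_j/∂x_i - ∂f_i/∂x_j) dx_i ∧ dx_j.
  coefficient of dx ∧ dy: ∂f_2/∂x - ∂f_1/∂y = ∂(z*(-4*x - 3*z))/∂x - ∂(2*x*y)/∂y = -2*x - 4*z
  coefficient of dx ∧ dz: ∂f_3/∂x - ∂f_1/∂z = ∂(-2*x*z)/∂x - ∂(2*x*y)/∂z = -2*z
  coefficient of dy ∧ dz: ∂f_3/∂y - ∂f_2/∂z = ∂(-2*x*z)/∂y - ∂(z*(-4*x - 3*z))/∂z = 4*x + 6*z
Assembling: d(omega) = (-2*x - 4*z) dx ∧ dy + (-2*z) dx ∧ dz + (4*x + 6*z) dy ∧ dz.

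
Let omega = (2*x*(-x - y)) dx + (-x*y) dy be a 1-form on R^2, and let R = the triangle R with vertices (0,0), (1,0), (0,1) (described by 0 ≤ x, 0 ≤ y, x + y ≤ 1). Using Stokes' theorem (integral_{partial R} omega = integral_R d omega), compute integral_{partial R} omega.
integral_(partial R) omega = 1/6

Stokes: integral_partial_R omega = integral_R d omega with d omega = (∂Q/∂x - ∂P/∂y) dx ∧ dy.
  ∂Q/∂x = -y
  ∂P/∂y = -2*x
  integrand = ∂Q/∂x - ∂P/∂y = 2*x - y.
Integrating over R: integral_0^1 integral_0^{1-x} (2*x - y) dy dx = 1/6.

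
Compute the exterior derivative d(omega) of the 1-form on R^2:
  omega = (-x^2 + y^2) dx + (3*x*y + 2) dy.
d(omega) = (y) dx ∧ dy

For a 1-form omega = sum_i f_i dx_i, the exterior derivative is
  d(omega) = sum_{i < j} (∂f_j/∂x_i - ∂f_i/∂x_j) dx_i ∧ dx_j.
  coefficient of dx ∧ dy: ∂f_2/∂x - ∂f_1/∂y = ∂(3*x*y + 2)/∂x - ∂(-x^2 + y^2)/∂y = y
Assembling: d(omega) = (y) dx ∧ dy.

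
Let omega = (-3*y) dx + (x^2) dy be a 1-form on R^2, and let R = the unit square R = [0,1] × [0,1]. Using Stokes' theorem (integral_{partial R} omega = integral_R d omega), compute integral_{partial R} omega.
integral_(partial R) omega = 4

Stokes: integral_partial_R omega = integral_R d omega with d omega = (∂Q/∂x - ∂P/∂y) dx ∧ dy.
  ∂Q/∂x = 2*x
  ∂P/∂y = -3
  integrand = ∂Q/∂x - ∂P/∂y = 2*x + 3.
Integrating over R: integral_0^1 integral_0^1 (2*x + 3) dx dy = 4.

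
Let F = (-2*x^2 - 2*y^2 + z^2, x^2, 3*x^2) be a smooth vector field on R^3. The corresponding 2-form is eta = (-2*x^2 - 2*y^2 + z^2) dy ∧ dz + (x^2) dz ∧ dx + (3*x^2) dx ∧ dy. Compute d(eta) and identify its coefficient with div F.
d(eta) = (-4*x) dx ∧ dy ∧ dz; div F = -4*x

For a 2-form in R^3 of the form above, applying d gives a 3-form with coefficient ∂P/∂x + ∂Q/∂y + ∂R/∂z:
  ∂P/∂x = -4*x
  ∂Q/∂y = 0
  ∂R/∂z = 0
Sum = -4*x, which is exactly div F.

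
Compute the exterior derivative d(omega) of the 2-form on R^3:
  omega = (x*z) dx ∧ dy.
d(omega) = (x) dx ∧ dy ∧ dz

For a 2-form omega = sum_{i<j} g_{ij} dx_i ∧ dx_j, the exterior derivative is
  d(omega) = sum_{i<j} d(g_{ij}) ∧ dx_i ∧ dx_j = sum_{i<j, k} (∂g_{ij}/∂x_k) dx_k ∧ dx_i ∧ dx_j.
Expand each term, using dx_k ∧ dx_i ∧ dx_j = sgn(permutation) dx_{(a)} ∧ dx_{(b)} ∧ dx_{(c)} with (a < b < c) sorted:
  d(x*z) includes (∂/∂z)(x*z) dz = (x) dz, which multiplied by dx ∧ dy gives (x) dx ∧ dy ∧ dz
Collecting like 3-forms: d(omega) = (x) dx ∧ dy ∧ dz.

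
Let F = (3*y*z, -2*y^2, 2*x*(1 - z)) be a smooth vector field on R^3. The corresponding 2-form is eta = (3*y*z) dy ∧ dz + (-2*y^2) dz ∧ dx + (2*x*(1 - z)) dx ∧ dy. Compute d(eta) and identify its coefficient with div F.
d(eta) = (-2*x - 4*y) dx ∧ dy ∧ dz; div F = -2*x - 4*y

For a 2-form in R^3 of the form above, applying d gives a 3-form with coefficient ∂P/∂x + ∂Q/∂y + ∂R/∂z:
  ∂P/∂x = 0
  ∂Q/∂y = -4*y
  ∂R/∂z = -2*x
Sum = -2*x - 4*y, which is exactly div F.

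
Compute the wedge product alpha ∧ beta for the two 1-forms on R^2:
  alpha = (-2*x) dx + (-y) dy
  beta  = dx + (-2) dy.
alpha ∧ beta = (4*x + y) dx ∧ dy

Distribute the wedge, using dx_i ∧ dx_j = -dx_j ∧ dx_i and dx_i ∧ dx_i = 0. For each pair (i, j) with i < j, the coefficient of dx_i ∧ dx_j in alpha ∧ beta is (alpha_i * beta_j - alpha_j * beta_i). Collecting: alpha ∧ beta = (4*x + y) dx ∧ dy.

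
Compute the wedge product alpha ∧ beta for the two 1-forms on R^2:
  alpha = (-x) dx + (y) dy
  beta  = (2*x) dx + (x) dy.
alpha ∧ beta = (-x*(x + 2*y)) dx ∧ dy

Distribute the wedge, using dx_i ∧ dx_j = -dx_j ∧ dx_i and dx_i ∧ dx_i = 0. For each pair (i, j) with i < j, the coefficient of dx_i ∧ dx_j in alpha ∧ beta is (alpha_i * beta_j - alpha_j * beta_i). Collecting: alpha ∧ beta = (-x*(x + 2*y)) dx ∧ dy.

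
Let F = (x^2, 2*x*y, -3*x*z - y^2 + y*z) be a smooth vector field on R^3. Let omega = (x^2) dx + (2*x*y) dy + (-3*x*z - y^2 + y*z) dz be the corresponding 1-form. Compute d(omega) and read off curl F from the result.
d(omega) = (-2*y + z) dy ∧ dz + (3*z) dz ∧ dx + (2*y) dx ∧ dy; curl F = (-2*y + z, 3*z, 2*y)

d omega = sum_{i<j} (∂f_j/∂x_i - ∂f_i/∂x_j) dx_i ∧ dx_j. Under the identification (dy ∧ dz, dz ∧ dx, dx ∧ dy) ↔ (e_x, e_y, e_z), the coefficients are exactly the components of curl F. Compute:
  ∂R/∂y - ∂Q/∂z = (-2*y + z) - (0) = -2*y + z
  ∂P/∂z - ∂R/∂x = (0) - (-3*z) = 3*z
  ∂Q/∂x - ∂P/∂y = (2*y) - (0) = 2*y.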